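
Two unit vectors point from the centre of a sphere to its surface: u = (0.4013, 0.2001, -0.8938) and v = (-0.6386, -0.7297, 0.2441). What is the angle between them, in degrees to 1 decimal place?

u·v = -0.6205; |u| = 1.0000, |v| = 0.9999.
cos θ = (u·v)/(|u||v|) = -0.6205, so θ = 128.4°.

128.4°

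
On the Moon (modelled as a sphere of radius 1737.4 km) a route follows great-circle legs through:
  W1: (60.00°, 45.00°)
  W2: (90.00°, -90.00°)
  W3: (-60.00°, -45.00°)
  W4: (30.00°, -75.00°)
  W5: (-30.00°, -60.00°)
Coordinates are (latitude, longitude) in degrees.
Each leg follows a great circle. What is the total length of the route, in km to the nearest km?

10158 km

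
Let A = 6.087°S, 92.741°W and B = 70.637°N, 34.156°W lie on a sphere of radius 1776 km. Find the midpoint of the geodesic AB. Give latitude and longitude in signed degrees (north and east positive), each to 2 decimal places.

34.89°, -79.11°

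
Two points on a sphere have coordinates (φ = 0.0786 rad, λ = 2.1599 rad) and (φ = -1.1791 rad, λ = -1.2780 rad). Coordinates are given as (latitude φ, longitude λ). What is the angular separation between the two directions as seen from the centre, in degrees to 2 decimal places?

In radians: φ₁ = 0.0786, φ₂ = -1.1791, Δλ = 163.023° = 2.8453 rad.
Haversine: a = sin²(Δφ/2) + cos φ₁ cos φ₂ sin²(Δλ/2) = 0.3460 + (0.9969)(0.3818)(0.9782) = 0.71828.
Central angle c = 2·arcsin(√a) = 2.02257 rad.
So the angular separation is 115.88°.

115.88°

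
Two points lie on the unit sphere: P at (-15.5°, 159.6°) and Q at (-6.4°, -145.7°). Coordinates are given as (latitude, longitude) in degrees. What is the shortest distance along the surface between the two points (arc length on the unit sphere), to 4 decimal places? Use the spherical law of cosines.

Let φ₁ = -0.2705 rad, φ₂ = -0.1117 rad, and Δλ = 0.9547 rad.
cos c = sin φ₁ sin φ₂ + cos φ₁ cos φ₂ cos Δλ = (-0.2672)(-0.1115) + (0.9636)(0.9938)(0.5779) = 0.58316,
so c = arccos(0.58316) = 0.94818 rad.
On the unit sphere the arc length equals the central angle: 0.9482.

0.9482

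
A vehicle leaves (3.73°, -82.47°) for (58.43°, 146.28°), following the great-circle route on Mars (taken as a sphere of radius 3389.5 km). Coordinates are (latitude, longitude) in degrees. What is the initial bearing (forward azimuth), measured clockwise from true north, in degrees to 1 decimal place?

335.7°

With φ₁ = 0.0651, φ₂ = 1.0198, Δλ = -2.2907 rad, the forward-azimuth formula gives
θ = atan2( sin Δλ cos φ₂ , cos φ₁ sin φ₂ − sin φ₁ cos φ₂ cos Δλ ) = atan2(-0.3936, 0.8727) = -24.28°.
Adding 360° brings this into [0°, 360°): 335.7°.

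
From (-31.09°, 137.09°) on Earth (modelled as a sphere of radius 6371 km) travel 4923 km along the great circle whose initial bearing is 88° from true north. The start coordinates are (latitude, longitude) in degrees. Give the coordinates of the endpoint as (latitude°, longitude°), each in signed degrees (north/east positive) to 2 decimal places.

Angular distance δ = d/R = 4923/6371 = 0.77272 rad; initial bearing θ = 1.5359 rad.
sin φ₂ = sin φ₁ cos δ + cos φ₁ sin δ cos θ = (-0.5164)(0.7160) + (0.8564)(0.6981)(0.0349) = -0.3489, so φ₂ = -20.42°.
Δλ = atan2(sin θ sin δ cos φ₁, cos δ − sin φ₁ sin φ₂) = atan2(0.5974, 0.5359) = 48.110°.
λ₂ = 137.090° + 48.110° = 185.20° → -174.80° after wrapping to (−180°, 180°].

-20.42°, -174.80°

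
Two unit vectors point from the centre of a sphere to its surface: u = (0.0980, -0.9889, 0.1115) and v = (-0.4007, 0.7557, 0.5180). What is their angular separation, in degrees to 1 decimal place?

136.8°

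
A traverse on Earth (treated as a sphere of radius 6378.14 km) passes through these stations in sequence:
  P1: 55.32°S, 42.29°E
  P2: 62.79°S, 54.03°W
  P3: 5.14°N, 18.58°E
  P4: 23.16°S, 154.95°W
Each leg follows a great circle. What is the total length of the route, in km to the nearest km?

Leg P1→P2: central angle 0.7916 rad, distance 5049.0 km.
Leg P2→P3: central angle 1.5143 rad, distance 9658.6 km.
Leg P3→P4: central angle 2.8087 rad, distance 17914.6 km.
Total: 5049.0 + 9658.6 + 17914.6 ≈ 32622 km.

32622 km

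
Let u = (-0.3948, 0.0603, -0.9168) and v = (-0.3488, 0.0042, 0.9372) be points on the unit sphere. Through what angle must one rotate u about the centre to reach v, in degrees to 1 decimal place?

136.2°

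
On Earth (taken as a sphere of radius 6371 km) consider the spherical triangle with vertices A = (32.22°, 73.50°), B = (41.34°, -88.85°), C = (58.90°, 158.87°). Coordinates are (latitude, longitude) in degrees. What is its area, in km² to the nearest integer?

30085565 km²

Side lengths (central angles): a = 1.1389, b = 1.0566, c = 1.8267 rad; semiperimeter s = 2.0111.
By l'Huilier's theorem, tan(E/4) = √[tan(s/2) tan((s−a)/2) tan((s−b)/2) tan((s−c)/2)], giving spherical excess E = 0.7412 rad.
Area = E·R² = 0.7412 × (6371)² ≈ 30085565 km².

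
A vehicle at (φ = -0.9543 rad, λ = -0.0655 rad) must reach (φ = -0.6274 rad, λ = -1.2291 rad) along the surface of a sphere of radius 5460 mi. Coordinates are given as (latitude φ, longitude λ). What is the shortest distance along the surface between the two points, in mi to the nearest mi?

4609 mi

Let φ₁ = -0.9543 rad, φ₂ = -0.6274 rad, and Δλ = -1.1636 rad.
cos c = sin φ₁ sin φ₂ + cos φ₁ cos φ₂ cos Δλ = (-0.8159)(-0.5870) + (0.5782)(0.8096)(0.3960) = 0.66435,
so c = arccos(0.66435) = 0.84418 rad.
Distance = R·c = 5460 × 0.8442 ≈ 4609 mi.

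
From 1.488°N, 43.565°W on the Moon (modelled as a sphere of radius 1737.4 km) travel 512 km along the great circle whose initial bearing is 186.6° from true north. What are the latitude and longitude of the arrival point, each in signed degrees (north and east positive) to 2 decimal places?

Angular distance δ = d/R = 512/1737.4 = 0.29469 rad; initial bearing θ = 3.2568 rad.
sin φ₂ = sin φ₁ cos δ + cos φ₁ sin δ cos θ = (0.0260)(0.9569) + (0.9997)(0.2904)(-0.9934) = -0.2636, so φ₂ = -15.28°.
Δλ = atan2(sin θ sin δ cos φ₁, cos δ − sin φ₁ sin φ₂) = atan2(-0.0334, 0.9637) = -1.983°.
λ₂ = -43.565° − 1.983° = -45.55°.

-15.28°, -45.55°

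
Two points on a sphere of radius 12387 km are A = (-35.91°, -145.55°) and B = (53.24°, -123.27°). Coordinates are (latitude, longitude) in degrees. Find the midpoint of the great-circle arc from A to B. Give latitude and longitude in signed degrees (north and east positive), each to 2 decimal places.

Central angle δ = 1.5922 rad. Interpolating on the sphere with fraction f = 0.5:
P = [sin((1−f)δ)·A + sin(fδ)·B] / sin δ = 0.7148·A + 0.7148·B in Cartesian coordinates,
giving P = (-0.7121, -0.6851, 0.1534), i.e. latitude 8.83°, longitude -136.10°.

8.83°, -136.10°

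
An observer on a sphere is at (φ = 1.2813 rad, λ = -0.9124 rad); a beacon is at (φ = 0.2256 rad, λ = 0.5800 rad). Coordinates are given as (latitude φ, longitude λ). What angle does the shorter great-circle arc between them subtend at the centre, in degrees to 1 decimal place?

In radians: φ₁ = 1.2813, φ₂ = 0.2256, Δλ = 85.508° = 1.4924 rad.
cos c = sin φ₁ sin φ₂ + cos φ₁ cos φ₂ cos Δλ = (0.9584)(0.2237) + (0.2855)(0.9747)(0.0783) = 0.23617,
so c = arccos(0.23617) = 1.33237 rad.
So the angular separation is 76.3°.

76.3°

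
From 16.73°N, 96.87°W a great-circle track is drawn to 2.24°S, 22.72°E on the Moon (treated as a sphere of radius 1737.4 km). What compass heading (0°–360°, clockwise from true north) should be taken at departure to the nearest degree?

With φ₁ = 0.2920, φ₂ = -0.0391, Δλ = 2.0872 rad, the forward-azimuth formula gives
θ = atan2( sin Δλ cos φ₂ , cos φ₁ sin φ₂ − sin φ₁ cos φ₂ cos Δλ ) = atan2(0.8689, 0.1046) = 83.14°.
So the initial bearing is 83°.

83°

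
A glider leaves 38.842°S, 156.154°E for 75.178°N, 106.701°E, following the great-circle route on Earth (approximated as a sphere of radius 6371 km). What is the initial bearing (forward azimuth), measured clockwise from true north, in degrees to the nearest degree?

With φ₁ = -0.6779, φ₂ = 1.3121, Δλ = -0.8631 rad, the forward-azimuth formula gives
θ = atan2( sin Δλ cos φ₂ , cos φ₁ sin φ₂ − sin φ₁ cos φ₂ cos Δλ ) = atan2(-0.1944, 0.8573) = -12.78°.
Adding 360° brings this into [0°, 360°): 347°.

347°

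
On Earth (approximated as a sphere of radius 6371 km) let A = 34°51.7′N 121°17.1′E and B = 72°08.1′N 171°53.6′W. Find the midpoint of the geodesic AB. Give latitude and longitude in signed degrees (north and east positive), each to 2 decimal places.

The central angle between A and B is δ = 0.8722 rad.
With f = 0.5, the slerp weights are sin((1−f)δ)/sin δ = 0.5516 and sin(fδ)/sin δ = 0.5516.
Weighted sum of the unit vectors: (0.5516)·(-0.4261,0.7012,0.5716) + (0.5516)·(-0.3037,-0.0433,0.9518) = (-0.4026, 0.3630, 0.8403).
Converting back: φ = atan2(z, √(x²+y²)) = 57.18°, λ = atan2(y, x) = 137.96°.

57.18°, 137.96°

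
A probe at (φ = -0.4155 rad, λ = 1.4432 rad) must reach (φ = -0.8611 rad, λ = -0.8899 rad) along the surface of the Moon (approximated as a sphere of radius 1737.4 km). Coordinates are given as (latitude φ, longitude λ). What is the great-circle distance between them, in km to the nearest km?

2913 km

In radians: φ₁ = -0.4155, φ₂ = -0.8611, Δλ = -133.677° = -2.3331 rad.
cos c = sin φ₁ sin φ₂ + cos φ₁ cos φ₂ cos Δλ = (-0.4036)(-0.7586) + (0.9149)(0.6516)(-0.6906) = -0.10551,
so c = arccos(-0.10551) = 1.67651 rad.
Distance = R·c = 1737.4 × 1.6765 ≈ 2913 km.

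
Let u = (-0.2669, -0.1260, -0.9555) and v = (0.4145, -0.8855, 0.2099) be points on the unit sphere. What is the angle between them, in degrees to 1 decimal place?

101.5°

u·v = -0.1996; |u| = 1.0000, |v| = 1.0000.
cos θ = (u·v)/(|u||v|) = -0.1996, so θ = 101.5°.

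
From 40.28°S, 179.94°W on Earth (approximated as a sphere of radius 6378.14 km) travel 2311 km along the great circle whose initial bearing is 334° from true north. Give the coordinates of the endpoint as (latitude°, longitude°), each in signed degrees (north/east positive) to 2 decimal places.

-21.19°, 170.47°

Angular distance δ = d/R = 2311/6378.14 = 0.36233 rad; initial bearing θ = 5.8294 rad.
sin φ₂ = sin φ₁ cos δ + cos φ₁ sin δ cos θ = (-0.6465)(0.9351) + (0.7629)(0.3545)(0.8988) = -0.3615, so φ₂ = -21.19°.
Δλ = atan2(sin θ sin δ cos φ₁, cos δ − sin φ₁ sin φ₂) = atan2(-0.1185, 0.7014) = -9.593°.
λ₂ = -179.940° − 9.593° = -189.53° → 170.47° after wrapping to (−180°, 180°].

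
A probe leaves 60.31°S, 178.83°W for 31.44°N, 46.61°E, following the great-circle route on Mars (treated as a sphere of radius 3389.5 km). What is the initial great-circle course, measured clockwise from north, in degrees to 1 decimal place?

246.7°

With φ₁ = -1.0526, φ₂ = 0.5487, Δλ = -2.3485 rad, the forward-azimuth formula gives
θ = atan2( sin Δλ cos φ₂ , cos φ₁ sin φ₂ − sin φ₁ cos φ₂ cos Δλ ) = atan2(-0.6079, -0.2617) = -113.29°.
Adding 360° brings this into [0°, 360°): 246.7°.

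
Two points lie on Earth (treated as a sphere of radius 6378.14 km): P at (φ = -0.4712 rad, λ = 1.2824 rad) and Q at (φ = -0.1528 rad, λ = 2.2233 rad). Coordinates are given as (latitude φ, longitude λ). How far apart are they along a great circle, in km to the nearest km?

6011 km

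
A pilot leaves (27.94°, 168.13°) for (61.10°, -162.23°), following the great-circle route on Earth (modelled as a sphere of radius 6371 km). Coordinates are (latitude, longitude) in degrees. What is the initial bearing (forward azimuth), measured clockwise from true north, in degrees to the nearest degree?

23°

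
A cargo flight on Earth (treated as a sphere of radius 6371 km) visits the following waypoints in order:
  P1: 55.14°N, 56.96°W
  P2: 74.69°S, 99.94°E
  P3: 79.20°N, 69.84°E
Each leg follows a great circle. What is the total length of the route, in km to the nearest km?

34831 km

Leg P1→P2: central angle 2.7659 rad, distance 17621.5 km.
Leg P2→P3: central angle 2.7013 rad, distance 17209.9 km.
Total: 17621.5 + 17209.9 ≈ 34831 km.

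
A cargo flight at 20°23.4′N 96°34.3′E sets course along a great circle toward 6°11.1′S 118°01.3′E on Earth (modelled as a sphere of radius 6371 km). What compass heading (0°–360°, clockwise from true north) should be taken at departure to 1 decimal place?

With φ₁ = 0.3559, φ₂ = -0.1079, Δλ = 0.3744 rad, the forward-azimuth formula gives
θ = atan2( sin Δλ cos φ₂ , cos φ₁ sin φ₂ − sin φ₁ cos φ₂ cos Δλ ) = atan2(0.3636, -0.4234) = 139.35°.
So the initial bearing is 139.3°.

139.3°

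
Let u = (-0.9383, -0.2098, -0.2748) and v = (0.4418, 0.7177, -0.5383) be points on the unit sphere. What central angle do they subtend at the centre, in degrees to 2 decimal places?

114.66°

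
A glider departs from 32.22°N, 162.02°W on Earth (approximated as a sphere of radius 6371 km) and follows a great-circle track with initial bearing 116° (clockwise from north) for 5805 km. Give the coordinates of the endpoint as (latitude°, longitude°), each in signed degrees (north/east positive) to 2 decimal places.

Angular distance δ = d/R = 5805/6371 = 0.91116 rad; initial bearing θ = 2.0246 rad.
sin φ₂ = sin φ₁ cos δ + cos φ₁ sin δ cos θ = (0.5332)(0.6128) + (0.8460)(0.7902)(-0.4384) = 0.0337, so φ₂ = 1.93°.
Δλ = atan2(sin θ sin δ cos φ₁, cos δ − sin φ₁ sin φ₂) = atan2(0.6009, 0.5949) = 45.287°.
λ₂ = -162.020° + 45.287° = -116.73°.

1.93°, -116.73°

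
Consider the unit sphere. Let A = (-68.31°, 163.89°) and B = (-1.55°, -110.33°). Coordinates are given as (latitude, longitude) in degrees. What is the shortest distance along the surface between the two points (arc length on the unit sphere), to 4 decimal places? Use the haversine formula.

With latitudes φ₁ = -68.310°, φ₂ = -1.550° and longitude difference Δλ = 85.780°:
Haversine: a = sin²(Δφ/2) + cos φ₁ cos φ₂ sin²(Δλ/2) = 0.3027 + (0.3696)(0.9996)(0.4632) = 0.47384.
Central angle c = 2·arcsin(√a) = 1.51845 rad.
On the unit sphere the arc length equals the central angle: 1.5185.

1.5185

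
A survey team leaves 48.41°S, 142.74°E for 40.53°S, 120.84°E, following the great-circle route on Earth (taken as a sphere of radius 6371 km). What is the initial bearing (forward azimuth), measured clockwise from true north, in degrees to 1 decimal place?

288.7°

Δλ = -21.900° = -0.3822 rad.
y = sin Δλ · cos φ₂ = (-0.3730)(0.7601) = -0.2835
x = cos φ₁ sin φ₂ − sin φ₁ cos φ₂ cos Δλ = (0.6638)(-0.6498) − (-0.7479)(0.7601)(0.9278) = 0.0961
θ = atan2(y, x) = -71.28°; adding 360° gives 288.7°.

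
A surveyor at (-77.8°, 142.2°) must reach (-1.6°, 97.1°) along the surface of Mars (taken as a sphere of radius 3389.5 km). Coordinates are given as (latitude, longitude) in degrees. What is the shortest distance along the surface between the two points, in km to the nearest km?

4723 km

With latitudes φ₁ = -77.800°, φ₂ = -1.600° and longitude difference Δλ = -45.100°:
cos c = sin φ₁ sin φ₂ + cos φ₁ cos φ₂ cos Δλ = (-0.9774)(-0.0279) + (0.2113)(0.9996)(0.7059) = 0.17640,
so c = arccos(0.17640) = 1.39347 rad.
Distance = R·c = 3389.5 × 1.3935 ≈ 4723 km.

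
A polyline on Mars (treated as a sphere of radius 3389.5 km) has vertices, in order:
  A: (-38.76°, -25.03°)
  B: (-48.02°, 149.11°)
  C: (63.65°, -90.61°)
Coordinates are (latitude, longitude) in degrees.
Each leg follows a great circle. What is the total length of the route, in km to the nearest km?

14064 km

Leg A→B: central angle 1.6243 rad, distance 5505.5 km.
Leg B→C: central angle 2.5250 rad, distance 8558.4 km.
Total: 5505.5 + 8558.4 ≈ 14064 km.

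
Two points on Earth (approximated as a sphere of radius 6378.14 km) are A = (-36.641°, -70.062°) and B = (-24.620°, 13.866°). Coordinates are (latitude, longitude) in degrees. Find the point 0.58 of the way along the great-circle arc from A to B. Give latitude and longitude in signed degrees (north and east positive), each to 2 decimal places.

Central angle δ = 1.2390 rad. Interpolating on the sphere with fraction f = 0.58:
P = [sin((1−f)δ)·A + sin(fδ)·B] / sin δ = 0.5259·A + 0.6963·B in Cartesian coordinates,
giving P = (0.7585, -0.2450, -0.6039), i.e. latitude -37.15°, longitude -17.90°.

-37.15°, -17.90°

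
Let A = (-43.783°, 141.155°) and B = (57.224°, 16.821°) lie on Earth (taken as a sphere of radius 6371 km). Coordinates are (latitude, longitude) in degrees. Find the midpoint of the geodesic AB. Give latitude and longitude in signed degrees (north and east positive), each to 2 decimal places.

Central angle δ = 2.5018 rad. Interpolating on the sphere with fraction f = 0.5:
P = [sin((1−f)δ)·A + sin(fδ)·B] / sin δ = 1.5899·A + 1.5899·B in Cartesian coordinates,
giving P = (-0.0701, 0.9691, 0.2367), i.e. latitude 13.69°, longitude 94.14°.

13.69°, 94.14°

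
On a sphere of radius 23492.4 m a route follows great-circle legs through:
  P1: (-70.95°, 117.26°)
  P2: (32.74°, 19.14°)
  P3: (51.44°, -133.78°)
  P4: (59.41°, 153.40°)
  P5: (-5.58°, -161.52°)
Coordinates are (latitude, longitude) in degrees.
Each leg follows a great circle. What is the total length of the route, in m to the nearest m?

135272 m

Leg P1→P2: central angle 2.1531 rad, distance 50582.5 m.
Leg P2→P3: central angle 1.6147 rad, distance 37934.0 m.
Leg P3→P4: central angle 0.6969 rad, distance 16372.2 m.
Leg P4→P5: central angle 1.2933 rad, distance 30383.1 m.
Total: 50582.5 + 37934.0 + 16372.2 + 30383.1 ≈ 135272 m.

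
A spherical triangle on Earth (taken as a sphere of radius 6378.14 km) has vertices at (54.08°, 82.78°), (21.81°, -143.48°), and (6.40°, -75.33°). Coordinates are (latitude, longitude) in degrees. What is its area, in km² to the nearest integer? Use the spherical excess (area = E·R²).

Side lengths (central angles): a = 1.1758, b = 2.0383, c = 1.6466 rad; semiperimeter s = 2.4304.
By l'Huilier's theorem, tan(E/4) = √[tan(s/2) tan((s−a)/2) tan((s−b)/2) tan((s−c)/2)], giving spherical excess E = 1.5227 rad.
Area = E·R² = 1.5227 × (6378.14)² ≈ 61946452 km².

61946452 km²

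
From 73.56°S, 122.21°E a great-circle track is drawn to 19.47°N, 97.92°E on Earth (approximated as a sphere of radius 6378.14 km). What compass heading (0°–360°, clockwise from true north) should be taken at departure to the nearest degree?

With φ₁ = -1.2839, φ₂ = 0.3398, Δλ = -0.4239 rad, the forward-azimuth formula gives
θ = atan2( sin Δλ cos φ₂ , cos φ₁ sin φ₂ − sin φ₁ cos φ₂ cos Δλ ) = atan2(-0.3878, 0.9186) = -22.89°.
Adding 360° brings this into [0°, 360°): 337°.

337°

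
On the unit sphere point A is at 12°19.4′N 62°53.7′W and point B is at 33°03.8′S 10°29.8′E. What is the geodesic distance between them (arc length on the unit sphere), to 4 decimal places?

Let φ₁ = 0.2151 rad, φ₂ = -0.5771 rad, and Δλ = 1.2809 rad.
cos c = sin φ₁ sin φ₂ + cos φ₁ cos φ₂ cos Δλ = (0.2134)(-0.5456) + (0.9770)(0.8381)(0.2858) = 0.11758,
so c = arccos(0.11758) = 1.45294 rad.
On the unit sphere the arc length equals the central angle: 1.4529.

1.4529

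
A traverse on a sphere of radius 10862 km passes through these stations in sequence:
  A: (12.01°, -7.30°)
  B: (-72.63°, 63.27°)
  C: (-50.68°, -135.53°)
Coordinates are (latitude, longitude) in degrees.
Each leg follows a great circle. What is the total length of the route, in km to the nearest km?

28781 km

Leg A→B: central angle 1.6724 rad, distance 18165.9 km.
Leg B→C: central angle 0.9773 rad, distance 10615.5 km.
Total: 18165.9 + 10615.5 ≈ 28781 km.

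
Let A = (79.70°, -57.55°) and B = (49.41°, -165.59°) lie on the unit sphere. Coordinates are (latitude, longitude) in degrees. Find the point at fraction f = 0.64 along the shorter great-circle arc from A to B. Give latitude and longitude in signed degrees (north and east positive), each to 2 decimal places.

The central angle between A and B is δ = 0.7797 rad.
With f = 0.64, the slerp weights are sin((1−f)δ)/sin δ = 0.3940 and sin(fδ)/sin δ = 0.6807.
Weighted sum of the unit vectors: (0.3940)·(0.0959,-0.1509,0.9839) + (0.6807)·(-0.6302,-0.1619,0.7594) = (-0.3911, -0.1697, 0.9046).
Converting back: φ = atan2(z, √(x²+y²)) = 64.76°, λ = atan2(y, x) = -156.55°.

64.76°, -156.55°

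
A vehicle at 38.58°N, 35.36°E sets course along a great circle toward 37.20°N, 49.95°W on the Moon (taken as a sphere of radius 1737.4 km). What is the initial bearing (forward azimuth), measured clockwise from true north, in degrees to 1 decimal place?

With φ₁ = 0.6733, φ₂ = 0.6493, Δλ = -1.4889 rad, the forward-azimuth formula gives
θ = atan2( sin Δλ cos φ₂ , cos φ₁ sin φ₂ − sin φ₁ cos φ₂ cos Δλ ) = atan2(-0.7939, 0.4320) = -61.44°.
Adding 360° brings this into [0°, 360°): 298.6°.

298.6°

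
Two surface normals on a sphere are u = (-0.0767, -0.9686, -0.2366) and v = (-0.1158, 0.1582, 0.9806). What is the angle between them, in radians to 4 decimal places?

1.9566 rad

u·v = -0.3764; |u| = 1.0000, |v| = 1.0000.
cos θ = (u·v)/(|u||v|) = -0.3763, so θ = 1.9566 rad.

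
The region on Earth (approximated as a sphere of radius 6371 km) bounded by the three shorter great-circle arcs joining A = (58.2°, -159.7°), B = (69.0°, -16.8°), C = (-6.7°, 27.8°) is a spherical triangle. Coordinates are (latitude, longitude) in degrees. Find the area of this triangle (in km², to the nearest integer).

17952358 km²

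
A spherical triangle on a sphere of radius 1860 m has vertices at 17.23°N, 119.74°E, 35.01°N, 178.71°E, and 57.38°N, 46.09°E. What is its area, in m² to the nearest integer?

2325682 m²

Side lengths (central angles): a = 1.3855, b = 1.1654, c = 0.9604 rad; semiperimeter s = 1.7556.
By l'Huilier's theorem, tan(E/4) = √[tan(s/2) tan((s−a)/2) tan((s−b)/2) tan((s−c)/2)], giving spherical excess E = 0.6722 rad.
Area = E·R² = 0.6722 × (1860)² ≈ 2325682 m².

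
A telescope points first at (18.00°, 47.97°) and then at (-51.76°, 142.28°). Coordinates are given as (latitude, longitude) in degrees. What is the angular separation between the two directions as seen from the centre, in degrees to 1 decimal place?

Let φ₁ = 0.3142 rad, φ₂ = -0.9034 rad, and Δλ = 1.6460 rad.
Haversine: a = sin²(Δφ/2) + cos φ₁ cos φ₂ sin²(Δλ/2) = 0.3270 + (0.9511)(0.6190)(0.5376) = 0.64347.
Central angle c = 2·arcsin(√a) = 1.86184 rad.
So the angular separation is 106.7°.

106.7°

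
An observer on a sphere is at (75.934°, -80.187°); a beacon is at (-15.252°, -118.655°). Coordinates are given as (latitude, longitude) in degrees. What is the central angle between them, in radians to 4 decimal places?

With latitudes φ₁ = 75.934°, φ₂ = -15.252° and longitude difference Δλ = -38.468°:
cos c = sin φ₁ sin φ₂ + cos φ₁ cos φ₂ cos Δλ = (0.9700)(-0.2631) + (0.2430)(0.9648)(0.7830) = -0.07159,
so c = arccos(-0.07159) = 1.64245 rad.
So the angular separation is 1.6424 rad.

1.6424 rad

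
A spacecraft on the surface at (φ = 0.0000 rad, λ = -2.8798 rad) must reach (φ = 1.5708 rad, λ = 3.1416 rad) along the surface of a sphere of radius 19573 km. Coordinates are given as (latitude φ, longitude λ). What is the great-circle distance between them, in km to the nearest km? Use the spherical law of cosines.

30745 km

In radians: φ₁ = 0.0000, φ₂ = 1.5708, Δλ = -14.999° = -0.2618 rad.
cos c = sin φ₁ sin φ₂ + cos φ₁ cos φ₂ cos Δλ = (0.0000)(1.0000) + (1.0000)(-0.0000)(0.9659) = -0.00000,
so c = arccos(-0.00000) = 1.57080 rad.
Distance = R·c = 19573 × 1.5708 ≈ 30745 km.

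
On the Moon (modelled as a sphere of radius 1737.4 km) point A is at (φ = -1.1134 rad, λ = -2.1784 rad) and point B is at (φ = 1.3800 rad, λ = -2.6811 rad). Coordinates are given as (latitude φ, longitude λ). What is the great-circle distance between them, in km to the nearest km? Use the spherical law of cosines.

Let φ₁ = -1.1134 rad, φ₂ = 1.3800 rad, and Δλ = -0.5027 rad.
cos c = sin φ₁ sin φ₂ + cos φ₁ cos φ₂ cos Δλ = (-0.8972)(0.9819) + (0.4416)(0.1896)(0.8763) = -0.80754,
so c = arccos(-0.80754) = 2.51076 rad.
Distance = R·c = 1737.4 × 2.5108 ≈ 4362 km.

4362 km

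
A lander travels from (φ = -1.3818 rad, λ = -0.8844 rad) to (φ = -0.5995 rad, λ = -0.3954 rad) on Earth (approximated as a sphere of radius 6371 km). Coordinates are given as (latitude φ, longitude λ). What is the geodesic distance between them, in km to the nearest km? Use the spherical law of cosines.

With latitudes φ₁ = -79.171°, φ₂ = -34.349° and longitude difference Δλ = 28.018°:
cos c = sin φ₁ sin φ₂ + cos φ₁ cos φ₂ cos Δλ = (-0.9822)(-0.5642) + (0.1879)(0.8256)(0.8828) = 0.69112,
so c = arccos(0.69112) = 0.80776 rad.
Distance = R·c = 6371 × 0.8078 ≈ 5146 km.

5146 km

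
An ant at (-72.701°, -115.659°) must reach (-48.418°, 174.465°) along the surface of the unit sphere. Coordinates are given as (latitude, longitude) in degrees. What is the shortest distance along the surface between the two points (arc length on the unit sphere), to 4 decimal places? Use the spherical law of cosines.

0.6728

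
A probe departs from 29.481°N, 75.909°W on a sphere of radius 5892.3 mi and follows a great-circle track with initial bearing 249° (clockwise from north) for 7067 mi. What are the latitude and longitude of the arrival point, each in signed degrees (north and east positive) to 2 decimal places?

Angular distance δ = d/R = 7067/5892.3 = 1.19936 rad; initial bearing θ = 4.3459 rad.
sin φ₂ = sin φ₁ cos δ + cos φ₁ sin δ cos θ = (0.4921)(0.3630) + (0.8705)(0.9318)(-0.3584) = -0.1121, so φ₂ = -6.43°.
Δλ = atan2(sin θ sin δ cos φ₁, cos δ − sin φ₁ sin φ₂) = atan2(-0.7573, 0.4181) = -61.096°.
λ₂ = -75.909° − 61.096° = -137.01°.

-6.43°, -137.01°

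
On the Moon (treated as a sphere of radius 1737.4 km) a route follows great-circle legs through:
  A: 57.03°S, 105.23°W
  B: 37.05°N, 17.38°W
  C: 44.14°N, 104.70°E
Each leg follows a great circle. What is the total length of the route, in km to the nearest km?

Leg A→B: central angle 2.0820 rad, distance 3617.2 km.
Leg B→C: central angle 1.4551 rad, distance 2528.1 km.
Total: 3617.2 + 2528.1 ≈ 6145 km.

6145 km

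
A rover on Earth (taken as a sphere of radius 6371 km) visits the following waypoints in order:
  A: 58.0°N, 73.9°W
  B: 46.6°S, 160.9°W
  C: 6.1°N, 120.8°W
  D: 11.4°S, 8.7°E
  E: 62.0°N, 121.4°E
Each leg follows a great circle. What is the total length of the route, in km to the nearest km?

Leg A→B: central angle 2.2107 rad, distance 14084.3 km.
Leg B→C: central angle 1.1092 rad, distance 7066.7 km.
Leg C→D: central angle 2.2666 rad, distance 14440.5 km.
Leg D→E: central angle 1.9306 rad, distance 12300.0 km.
Total: 14084.3 + 7066.7 + 14440.5 + 12300.0 ≈ 47892 km.

47892 km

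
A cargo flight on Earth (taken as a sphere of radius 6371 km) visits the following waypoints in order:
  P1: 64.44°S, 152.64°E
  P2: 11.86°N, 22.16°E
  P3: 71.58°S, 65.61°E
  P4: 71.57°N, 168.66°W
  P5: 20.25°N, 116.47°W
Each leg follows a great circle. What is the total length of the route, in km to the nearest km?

47637 km

Leg P1→P2: central angle 2.0483 rad, distance 13049.4 km.
Leg P2→P3: central angle 1.5413 rad, distance 9819.5 km.
Leg P3→P4: central angle 2.8523 rad, distance 18171.9 km.
Leg P4→P5: central angle 1.0354 rad, distance 6596.4 km.
Total: 13049.4 + 9819.5 + 18171.9 + 6596.4 ≈ 47637 km.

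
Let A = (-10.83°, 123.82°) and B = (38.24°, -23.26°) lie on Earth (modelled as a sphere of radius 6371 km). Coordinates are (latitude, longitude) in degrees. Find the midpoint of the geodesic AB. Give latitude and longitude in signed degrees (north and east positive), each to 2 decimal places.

Central angle δ = 2.4401 rad. Interpolating on the sphere with fraction f = 0.5:
P = [sin((1−f)δ)·A + sin(fδ)·B] / sin δ = 1.4551·A + 1.4551·B in Cartesian coordinates,
giving P = (0.2545, 0.7360, 0.6273), i.e. latitude 38.85°, longitude 70.92°.

38.85°, 70.92°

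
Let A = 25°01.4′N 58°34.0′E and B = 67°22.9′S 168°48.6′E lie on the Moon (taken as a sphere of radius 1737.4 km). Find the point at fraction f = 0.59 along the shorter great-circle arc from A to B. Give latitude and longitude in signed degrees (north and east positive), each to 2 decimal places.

The central angle between A and B is δ = 2.1072 rad.
With f = 0.59, the slerp weights are sin((1−f)δ)/sin δ = 0.8847 and sin(fδ)/sin δ = 1.1015.
Weighted sum of the unit vectors: (0.8847)·(0.4726,0.7732,0.4230) + (1.1015)·(-0.3773,0.0746,-0.9231) = (0.0025, 0.7662, -0.6426).
Converting back: φ = atan2(z, √(x²+y²)) = -39.99°, λ = atan2(y, x) = 89.82°.

-39.99°, 89.82°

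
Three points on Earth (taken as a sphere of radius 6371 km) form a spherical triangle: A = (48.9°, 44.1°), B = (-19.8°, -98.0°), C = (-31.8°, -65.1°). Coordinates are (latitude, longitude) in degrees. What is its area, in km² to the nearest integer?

Side lengths (central angles): a = 0.5550, b = 2.1905, c = 2.4088 rad; semiperimeter s = 2.5772.
By l'Huilier's theorem, tan(E/4) = √[tan(s/2) tan((s−a)/2) tan((s−b)/2) tan((s−c)/2)], giving spherical excess E = 1.1715 rad.
Area = E·R² = 1.1715 × (6371)² ≈ 47551258 km².

47551258 km²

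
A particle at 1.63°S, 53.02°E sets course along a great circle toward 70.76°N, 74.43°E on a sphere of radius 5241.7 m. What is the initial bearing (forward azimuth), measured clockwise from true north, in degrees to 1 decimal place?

7.2°

With φ₁ = -0.0284, φ₂ = 1.2350, Δλ = 0.3737 rad, the forward-azimuth formula gives
θ = atan2( sin Δλ cos φ₂ , cos φ₁ sin φ₂ − sin φ₁ cos φ₂ cos Δλ ) = atan2(0.1203, 0.9525) = 7.20°.
So the initial bearing is 7.2°.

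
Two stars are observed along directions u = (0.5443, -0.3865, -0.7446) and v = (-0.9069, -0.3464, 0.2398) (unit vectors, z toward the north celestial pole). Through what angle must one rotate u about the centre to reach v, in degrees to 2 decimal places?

u·v = -0.5383; |u| = 1.0000, |v| = 1.0000.
cos θ = (u·v)/(|u||v|) = -0.5383, so θ = 122.57°.

122.57°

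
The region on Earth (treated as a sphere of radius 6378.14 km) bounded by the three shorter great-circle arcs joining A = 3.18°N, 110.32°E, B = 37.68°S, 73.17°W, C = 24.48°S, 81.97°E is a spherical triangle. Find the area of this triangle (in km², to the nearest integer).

36537739 km²

Side lengths (central angles): a = 1.9826, b = 0.6813, c = 2.5369 rad; semiperimeter s = 2.6004.
By l'Huilier's theorem, tan(E/4) = √[tan(s/2) tan((s−a)/2) tan((s−b)/2) tan((s−c)/2)], giving spherical excess E = 0.8982 rad.
Area = E·R² = 0.8982 × (6378.14)² ≈ 36537739 km².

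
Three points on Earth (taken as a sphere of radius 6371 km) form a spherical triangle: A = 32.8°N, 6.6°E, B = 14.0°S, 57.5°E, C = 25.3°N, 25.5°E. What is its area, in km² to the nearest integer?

Side lengths (central angles): a = 0.8756, b = 0.3160, c = 1.1774 rad; semiperimeter s = 1.1845.
By l'Huilier's theorem, tan(E/4) = √[tan(s/2) tan((s−a)/2) tan((s−b)/2) tan((s−c)/2)], giving spherical excess E = 0.0526 rad.
Area = E·R² = 0.0526 × (6371)² ≈ 2134531 km².

2134531 km²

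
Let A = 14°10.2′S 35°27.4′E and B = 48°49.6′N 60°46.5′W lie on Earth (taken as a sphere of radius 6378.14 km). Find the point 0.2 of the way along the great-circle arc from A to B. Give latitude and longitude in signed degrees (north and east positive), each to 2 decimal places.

Central angle δ = 1.8271 rad. Interpolating on the sphere with fraction f = 0.2:
P = [sin((1−f)δ)·A + sin(fδ)·B] / sin δ = 1.0276·A + 0.3694·B in Cartesian coordinates,
giving P = (0.9303, 0.3657, 0.0265), i.e. latitude 1.52°, longitude 21.46°.

1.52°, 21.46°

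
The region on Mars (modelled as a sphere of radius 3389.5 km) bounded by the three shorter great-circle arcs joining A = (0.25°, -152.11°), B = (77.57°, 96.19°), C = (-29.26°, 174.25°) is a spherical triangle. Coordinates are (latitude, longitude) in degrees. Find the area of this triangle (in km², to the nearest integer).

10120736 km²

Side lengths (central angles): a = 2.0247, b = 0.7610, c = 1.6462 rad; semiperimeter s = 2.2159.
By l'Huilier's theorem, tan(E/4) = √[tan(s/2) tan((s−a)/2) tan((s−b)/2) tan((s−c)/2)], giving spherical excess E = 0.8809 rad.
Area = E·R² = 0.8809 × (3389.5)² ≈ 10120736 km².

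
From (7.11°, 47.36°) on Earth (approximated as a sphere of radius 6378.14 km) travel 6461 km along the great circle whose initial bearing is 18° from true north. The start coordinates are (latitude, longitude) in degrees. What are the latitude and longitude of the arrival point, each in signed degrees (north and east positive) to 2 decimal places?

60.02°, 79.01°

Angular distance δ = d/R = 6461/6378.14 = 1.01299 rad; initial bearing θ = 0.3142 rad.
sin φ₂ = sin φ₁ cos δ + cos φ₁ sin δ cos θ = (0.1238)(0.5293) + (0.9923)(0.8484)(0.9511) = 0.8662, so φ₂ = 60.02°.
Δλ = atan2(sin θ sin δ cos φ₁, cos δ − sin φ₁ sin φ₂) = atan2(0.2602, 0.4221) = 31.647°.
λ₂ = 47.360° + 31.647° = 79.01°.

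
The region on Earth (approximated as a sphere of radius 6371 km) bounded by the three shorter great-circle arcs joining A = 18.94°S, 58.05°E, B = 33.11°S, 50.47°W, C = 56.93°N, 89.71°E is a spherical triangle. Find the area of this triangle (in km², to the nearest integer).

Side lengths (central angles): a = 2.5129, b = 1.4027, c = 1.6452 rad; semiperimeter s = 2.7804.
By l'Huilier's theorem, tan(E/4) = √[tan(s/2) tan((s−a)/2) tan((s−b)/2) tan((s−c)/2)], giving spherical excess E = 2.2258 rad.
Area = E·R² = 2.2258 × (6371)² ≈ 90344527 km².

90344527 km²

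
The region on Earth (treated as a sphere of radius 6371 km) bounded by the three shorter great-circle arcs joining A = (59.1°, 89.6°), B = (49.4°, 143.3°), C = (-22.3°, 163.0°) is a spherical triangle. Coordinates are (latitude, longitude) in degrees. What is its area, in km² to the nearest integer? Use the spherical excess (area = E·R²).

Side lengths (central angles): a = 1.2883, b = 1.7618, c = 0.5560 rad; semiperimeter s = 1.8031.
By l'Huilier's theorem, tan(E/4) = √[tan(s/2) tan((s−a)/2) tan((s−b)/2) tan((s−c)/2)], giving spherical excess E = 0.2806 rad.
Area = E·R² = 0.2806 × (6371)² ≈ 11390692 km².

11390692 km²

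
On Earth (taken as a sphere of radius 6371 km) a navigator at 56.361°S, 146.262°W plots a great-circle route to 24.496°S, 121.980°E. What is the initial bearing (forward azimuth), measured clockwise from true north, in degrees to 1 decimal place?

254.5°

With φ₁ = -0.9837, φ₂ = -0.4275, Δλ = -1.6015 rad, the forward-azimuth formula gives
θ = atan2( sin Δλ cos φ₂ , cos φ₁ sin φ₂ − sin φ₁ cos φ₂ cos Δλ ) = atan2(-0.9096, -0.2529) = -105.54°.
Adding 360° brings this into [0°, 360°): 254.5°.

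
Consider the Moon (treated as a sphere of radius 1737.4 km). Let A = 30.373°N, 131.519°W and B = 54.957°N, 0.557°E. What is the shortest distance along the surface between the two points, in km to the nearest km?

2586 km

Let φ₁ = 0.5301 rad, φ₂ = 0.9592 rad, and Δλ = 2.3052 rad.
Haversine: a = sin²(Δφ/2) + cos φ₁ cos φ₂ sin²(Δλ/2) = 0.0453 + (0.8628)(0.5742)(0.8351) = 0.45900.
Central angle c = 2·arcsin(√a) = 1.48870 rad.
Distance = R·c = 1737.4 × 1.4887 ≈ 2586 km.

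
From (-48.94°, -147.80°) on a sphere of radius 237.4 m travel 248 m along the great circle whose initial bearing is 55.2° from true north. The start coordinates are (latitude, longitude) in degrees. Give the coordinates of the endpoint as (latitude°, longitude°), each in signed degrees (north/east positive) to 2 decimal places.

-3.12°, -102.47°

Angular distance δ = d/R = 248/237.4 = 1.04465 rad; initial bearing θ = 0.9634 rad.
sin φ₂ = sin φ₁ cos δ + cos φ₁ sin δ cos θ = (-0.7540)(0.5022) + (0.6568)(0.8647)(0.5707) = -0.0545, so φ₂ = -3.12°.
Δλ = atan2(sin θ sin δ cos φ₁, cos δ − sin φ₁ sin φ₂) = atan2(0.4664, 0.4611) = 45.328°.
λ₂ = -147.800° + 45.328° = -102.47°.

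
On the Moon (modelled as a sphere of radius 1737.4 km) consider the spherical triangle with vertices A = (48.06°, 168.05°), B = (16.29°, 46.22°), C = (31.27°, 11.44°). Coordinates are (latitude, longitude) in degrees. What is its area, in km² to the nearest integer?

Side lengths (central angles): a = 0.6104, b = 1.7094, c = 1.7009 rad; semiperimeter s = 2.0103.
By l'Huilier's theorem, tan(E/4) = √[tan(s/2) tan((s−a)/2) tan((s−b)/2) tan((s−c)/2)], giving spherical excess E = 0.7012 rad.
Area = E·R² = 0.7012 × (1737.4)² ≈ 2116618 km².

2116618 km²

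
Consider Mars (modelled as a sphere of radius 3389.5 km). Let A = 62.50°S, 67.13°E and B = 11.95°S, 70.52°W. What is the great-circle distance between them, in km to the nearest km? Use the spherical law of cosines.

5835 km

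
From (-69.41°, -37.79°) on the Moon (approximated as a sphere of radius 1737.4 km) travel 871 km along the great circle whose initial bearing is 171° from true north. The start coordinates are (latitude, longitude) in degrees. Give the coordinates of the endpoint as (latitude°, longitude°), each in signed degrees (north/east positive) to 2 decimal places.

Angular distance δ = d/R = 871/1737.4 = 0.50132 rad; initial bearing θ = 2.9845 rad.
sin φ₂ = sin φ₁ cos δ + cos φ₁ sin δ cos θ = (-0.9361)(0.8769) + (0.3517)(0.4806)(-0.9877) = -0.9879, so φ₂ = -81.06°.
Δλ = atan2(sin θ sin δ cos φ₁, cos δ − sin φ₁ sin φ₂) = atan2(0.0264, -0.0478) = 151.057°.
λ₂ = -37.790° + 151.057° = 113.27°.

-81.06°, 113.27°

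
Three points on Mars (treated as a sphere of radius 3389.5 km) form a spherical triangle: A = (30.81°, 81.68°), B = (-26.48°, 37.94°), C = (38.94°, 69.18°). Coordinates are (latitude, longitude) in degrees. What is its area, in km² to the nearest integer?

1871808 km²

Side lengths (central angles): a = 1.2503, b = 0.2280, c = 1.2376 rad; semiperimeter s = 1.3580.
By l'Huilier's theorem, tan(E/4) = √[tan(s/2) tan((s−a)/2) tan((s−b)/2) tan((s−c)/2)], giving spherical excess E = 0.1629 rad.
Area = E·R² = 0.1629 × (3389.5)² ≈ 1871808 km².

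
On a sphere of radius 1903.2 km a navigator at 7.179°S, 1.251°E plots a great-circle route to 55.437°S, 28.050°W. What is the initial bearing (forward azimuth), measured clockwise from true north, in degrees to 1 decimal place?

200.2°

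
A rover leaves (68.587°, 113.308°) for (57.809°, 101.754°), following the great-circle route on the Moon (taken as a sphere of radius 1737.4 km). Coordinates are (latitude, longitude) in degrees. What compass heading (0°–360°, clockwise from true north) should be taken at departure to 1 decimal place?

211.1°

With φ₁ = 1.1971, φ₂ = 1.0090, Δλ = -0.2017 rad, the forward-azimuth formula gives
θ = atan2( sin Δλ cos φ₂ , cos φ₁ sin φ₂ − sin φ₁ cos φ₂ cos Δλ ) = atan2(-0.1067, -0.1770) = -148.91°.
Adding 360° brings this into [0°, 360°): 211.1°.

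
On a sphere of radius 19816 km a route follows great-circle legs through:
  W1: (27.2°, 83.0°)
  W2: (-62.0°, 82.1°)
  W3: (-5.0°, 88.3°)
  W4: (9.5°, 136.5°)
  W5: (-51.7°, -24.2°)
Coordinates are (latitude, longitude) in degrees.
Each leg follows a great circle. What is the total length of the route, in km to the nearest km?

114653 km

Leg W1→W2: central angle 1.5569 rad, distance 30851.2 km.
Leg W2→W3: central angle 0.9981 rad, distance 19778.3 km.
Leg W3→W4: central angle 0.8756 rad, distance 17351.7 km.
Leg W4→W5: central angle 2.3553 rad, distance 46672.0 km.
Total: 30851.2 + 19778.3 + 17351.7 + 46672.0 ≈ 114653 km.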